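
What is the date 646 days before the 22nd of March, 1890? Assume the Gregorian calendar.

−365 (one year) → Mar 22, 1889 (281 left).
−22 → Feb 28, 1889 (end of Feb, 28 days; 259 left).
−28 → Jan 31, 1889 (end of Jan, 31 days; 231 left).
−31 → Dec 31, 1888 (end of Dec, 31 days; 200 left).
−31 → Nov 30, 1888 (end of Nov, 30 days; 169 left).
−30 → Oct 31, 1888 (end of Oct, 31 days; 139 left).
−31 → Sep 30, 1888 (end of Sep, 30 days; 108 left).
−30 → Aug 31, 1888 (end of Aug, 31 days; 78 left).
−31 → Jul 31, 1888 (end of Jul, 31 days; 47 left).
−31 → Jun 30, 1888 (end of Jun, 30 days; 16 left).
−16 → Jun 14, 1888.

June 14, 1888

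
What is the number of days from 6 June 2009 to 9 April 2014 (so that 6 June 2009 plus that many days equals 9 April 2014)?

1768

Jun 6, 2009 → Jun 6, 2010: 365 days.
Jun 6, 2010 → Jun 6, 2011: 365 days.
Jun 6, 2011 → Jun 6, 2012: 366 days (Feb 29, 2012 is in that span).
Jun 6, 2012 → Jun 6, 2013: 365 days.
Jun 6, 2013 → Jul 6, 2013: 30 days (June has 30).
Jul 6, 2013 → Aug 6, 2013: 31 days (July has 31).
Aug 6, 2013 → Sep 6, 2013: 31 days (August has 31).
Sep 6, 2013 → Oct 6, 2013: 30 days (September has 30).
Oct 6, 2013 → Nov 6, 2013: 31 days (October has 31).
Nov 6, 2013 → Dec 6, 2013: 30 days (November has 30).
Dec 6, 2013 → Jan 6, 2014: 31 days (December has 31).
Jan 6, 2014 → Feb 6, 2014: 31 days (January has 31).
Feb 6, 2014 → Mar 6, 2014: 28 days (February has 28).
Mar 6, 2014 → Apr 6, 2014: 31 days (March has 31).
Apr 6, 2014 → Apr 9, 2014: 3 days.
Total: 1768 days.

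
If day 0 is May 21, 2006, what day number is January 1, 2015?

May 21, 2006 → May 21, 2007: 365 days.
May 21, 2007 → May 21, 2008: 366 days (Feb 29, 2008 is in that span).
May 21, 2008 → May 21, 2009: 365 days.
May 21, 2009 → May 21, 2010: 365 days.
May 21, 2010 → May 21, 2011: 365 days.
May 21, 2011 → May 21, 2012: 366 days (Feb 29, 2012 is in that span).
May 21, 2012 → May 21, 2013: 365 days.
May 21, 2013 → May 21, 2014: 365 days.
May 21, 2014 → Jun 21, 2014: 31 days (May has 31).
Jun 21, 2014 → Jul 21, 2014: 30 days (June has 30).
Jul 21, 2014 → Aug 21, 2014: 31 days (July has 31).
Aug 21, 2014 → Sep 21, 2014: 31 days (August has 31).
Sep 21, 2014 → Oct 21, 2014: 30 days (September has 30).
Oct 21, 2014 → Nov 21, 2014: 31 days (October has 31).
Nov 21, 2014 → Dec 21, 2014: 30 days (November has 30).
Dec 21, 2014 → Jan 1, 2015: 11 days.
Total: 3147 days.

3147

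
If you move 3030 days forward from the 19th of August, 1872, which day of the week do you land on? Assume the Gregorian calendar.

First find the weekday of Aug 19, 1872. Doomsday rule: the anchor day for the 1800s is Friday. For year 72: 72÷12 = 6 r 0, and 0÷4 = 0, so 6+0+0 = 6.
Friday + 6 ≡ Thursday — that's 1872's doomsday.
In August the doomsday date is Aug 8.
Aug 19 is 11 days after Aug 8; 11 mod 7 = 4, so Thursday + 4 = Monday.
3030 mod 7 = 6, so 3030 days after a Monday is Monday + 6 = Sunday.

Sunday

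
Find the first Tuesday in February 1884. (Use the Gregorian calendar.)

February 5, 1884

February 1, 1884 is a Friday.
The first Tuesday is therefore February 5 (4 days later).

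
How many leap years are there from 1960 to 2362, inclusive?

Multiples of 4 in [1960,2362]: 101.
Of those, multiples of 100: 4 (not leap unless ÷400).
Multiples of 400: 1.
Leap years = 101 − 4 + 1 = 98.

98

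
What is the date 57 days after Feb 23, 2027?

April 21, 2027

Feb has 28 days: +6 → Mar 1, 2027 (51 left).
Mar has 31 days: +31 → Apr 1, 2027 (20 left).
+20 → Apr 21, 2027.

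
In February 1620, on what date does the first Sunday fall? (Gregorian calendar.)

February 1, 1620 is a Saturday.
The first Sunday is therefore February 2 (1 days later).

February 2, 1620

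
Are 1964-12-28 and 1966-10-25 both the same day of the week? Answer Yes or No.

From Dec 28, 1964 to Oct 25, 1966 is 666 days.
666 mod 7 = 1, so they are different weekdays.
(Dec 28, 1964 is a Monday; Oct 25, 1966 is a Tuesday.)

No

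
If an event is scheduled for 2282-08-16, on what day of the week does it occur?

Doomsday rule: the anchor day for the 2200s is Friday. For year 82: 82÷12 = 6 r 10, and 10÷4 = 2, so 6+10+2 = 18.
Friday + 18 ≡ Tuesday — that's 2282's doomsday.
In August the doomsday date is Aug 8.
Aug 16 is 8 days after Aug 8; 8 mod 7 = 1, so Tuesday + 1 = Wednesday.

Wednesday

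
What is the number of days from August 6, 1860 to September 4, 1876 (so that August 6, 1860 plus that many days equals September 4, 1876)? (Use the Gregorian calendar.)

5873

Aug 6, 1860 → Aug 6, 1861: 365 days.
Aug 6, 1861 → Aug 6, 1862: 365 days.
Aug 6, 1862 → Aug 6, 1863: 365 days.
Aug 6, 1863 → Aug 6, 1864: 366 days (Feb 29, 1864 is in that span).
Aug 6, 1864 → Aug 6, 1865: 365 days.
Aug 6, 1865 → Aug 6, 1866: 365 days.
Aug 6, 1866 → Aug 6, 1867: 365 days.
Aug 6, 1867 → Aug 6, 1868: 366 days (Feb 29, 1868 is in that span).
Aug 6, 1868 → Aug 6, 1869: 365 days.
Aug 6, 1869 → Aug 6, 1870: 365 days.
Aug 6, 1870 → Aug 6, 1871: 365 days.
Aug 6, 1871 → Aug 6, 1872: 366 days (Feb 29, 1872 is in that span).
Aug 6, 1872 → Aug 6, 1873: 365 days.
Aug 6, 1873 → Aug 6, 1874: 365 days.
Aug 6, 1874 → Aug 6, 1875: 365 days.
Aug 6, 1875 → Sep 6, 1875: 31 days (August has 31).
Sep 6, 1875 → Oct 6, 1875: 30 days (September has 30).
Oct 6, 1875 → Nov 6, 1875: 31 days (October has 31).
Nov 6, 1875 → Dec 6, 1875: 30 days (November has 30).
Dec 6, 1875 → Jan 6, 1876: 31 days (December has 31).
Jan 6, 1876 → Feb 6, 1876: 31 days (January has 31).
Feb 6, 1876 → Mar 6, 1876: 29 days (February has 29).
Mar 6, 1876 → Apr 6, 1876: 31 days (March has 31).
Apr 6, 1876 → May 6, 1876: 30 days (April has 30).
May 6, 1876 → Jun 6, 1876: 31 days (May has 31).
Jun 6, 1876 → Jul 6, 1876: 30 days (June has 30).
Jul 6, 1876 → Aug 6, 1876: 31 days (July has 31).
Aug 6, 1876 → Sep 4, 1876: 29 days.
Total: 5873 days.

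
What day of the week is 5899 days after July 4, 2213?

Friday

First find the weekday of Jul 4, 2213. Doomsday rule: the anchor day for the 2200s is Friday. For year 13: 13÷12 = 1 r 1, and 1÷4 = 0, so 1+1+0 = 2.
Friday + 2 ≡ Sunday — that's 2213's doomsday.
In July the doomsday date is Jul 11.
Jul 4 is 7 days before Jul 11; 7 mod 7 = 0, so Sunday − 0 = Sunday.
5899 mod 7 = 5, so 5899 days after a Sunday is Sunday + 5 = Friday.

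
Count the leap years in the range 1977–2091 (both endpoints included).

Multiples of 4 in [1977,2091]: 28.
Of those, multiples of 100: 1 (not leap unless ÷400).
Multiples of 400: 1.
Leap years = 28 − 1 + 1 = 28.

28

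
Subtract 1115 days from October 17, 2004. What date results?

−366 (one year; includes Feb 29, 2004) → Oct 17, 2003 (749 left).
−365 (one year) → Oct 17, 2002 (384 left).
−17 → Sep 30, 2002 (end of Sep, 30 days; 367 left).
−30 → Aug 31, 2002 (end of Aug, 31 days; 337 left).
−31 → Jul 31, 2002 (end of Jul, 31 days; 306 left).
−31 → Jun 30, 2002 (end of Jun, 30 days; 275 left).
−30 → May 31, 2002 (end of May, 31 days; 245 left).
−31 → Apr 30, 2002 (end of Apr, 30 days; 214 left).
−30 → Mar 31, 2002 (end of Mar, 31 days; 184 left).
−31 → Feb 28, 2002 (end of Feb, 28 days; 153 left).
−28 → Jan 31, 2002 (end of Jan, 31 days; 125 left).
−31 → Dec 31, 2001 (end of Dec, 31 days; 94 left).
−31 → Nov 30, 2001 (end of Nov, 30 days; 63 left).
−30 → Oct 31, 2001 (end of Oct, 31 days; 33 left).
−31 → Sep 30, 2001 (end of Sep, 30 days; 2 left).
−2 → Sep 28, 2001.

September 28, 2001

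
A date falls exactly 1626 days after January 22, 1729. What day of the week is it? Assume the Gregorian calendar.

First find the weekday of Jan 22, 1729. Doomsday rule: the anchor day for the 1700s is Sunday. For year 29: 29÷12 = 2 r 5, and 5÷4 = 1, so 2+5+1 = 8.
Sunday + 8 ≡ Monday — that's 1729's doomsday.
In January the doomsday date is Jan 3 (1729 is not a leap year).
Jan 22 is 19 days after Jan 3; 19 mod 7 = 5, so Monday + 5 = Saturday.
1626 mod 7 = 2, so 1626 days after a Saturday is Saturday + 2 = Monday.

Monday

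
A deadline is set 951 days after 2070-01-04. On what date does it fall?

August 12, 2072

+365 (one year) → Jan 4, 2071 (586 left).
+365 (one year) → Jan 4, 2072 (221 left).
Jan has 31 days: +28 → Feb 1, 2072 (193 left).
Feb has 29 days: +29 → Mar 1, 2072 (164 left).
Mar has 31 days: +31 → Apr 1, 2072 (133 left).
Apr has 30 days: +30 → May 1, 2072 (103 left).
May has 31 days: +31 → Jun 1, 2072 (72 left).
Jun has 30 days: +30 → Jul 1, 2072 (42 left).
Jul has 31 days: +31 → Aug 1, 2072 (11 left).
+11 → Aug 12, 2072.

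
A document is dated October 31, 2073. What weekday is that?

Doomsday rule: the anchor day for the 2000s is Tuesday. For year 73: 73÷12 = 6 r 1, and 1÷4 = 0, so 6+1+0 = 7.
Tuesday + 7 ≡ Tuesday — that's 2073's doomsday.
In October the doomsday date is Oct 10.
Oct 31 is 21 days after Oct 10; 21 mod 7 = 0, so Tuesday + 0 = Tuesday.

Tuesday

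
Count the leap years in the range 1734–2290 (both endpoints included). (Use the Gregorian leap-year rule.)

135

Multiples of 4 in [1734,2290]: 139.
Of those, multiples of 100: 5 (not leap unless ÷400).
Multiples of 400: 1.
Leap years = 139 − 5 + 1 = 135.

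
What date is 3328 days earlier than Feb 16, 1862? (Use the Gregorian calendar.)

January 6, 1853

−365 (one year) → Feb 16, 1861 (2963 left).
−366 (one year; includes Feb 29, 1860) → Feb 16, 1860 (2597 left).
−365 (one year) → Feb 16, 1859 (2232 left).
−365 (one year) → Feb 16, 1858 (1867 left).
−365 (one year) → Feb 16, 1857 (1502 left).
−366 (one year; includes Feb 29, 1856) → Feb 16, 1856 (1136 left).
−365 (one year) → Feb 16, 1855 (771 left).
−365 (one year) → Feb 16, 1854 (406 left).
−365 (one year) → Feb 16, 1853 (41 left).
−16 → Jan 31, 1853 (end of Jan, 31 days; 25 left).
−25 → Jan 6, 1853.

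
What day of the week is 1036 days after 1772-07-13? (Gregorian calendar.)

Monday

First find the weekday of Jul 13, 1772. Doomsday rule: the anchor day for the 1700s is Sunday. For year 72: 72÷12 = 6 r 0, and 0÷4 = 0, so 6+0+0 = 6.
Sunday + 6 ≡ Saturday — that's 1772's doomsday.
In July the doomsday date is Jul 11.
Jul 13 is 2 days after Jul 11; 2 mod 7 = 2, so Saturday + 2 = Monday.
1036 mod 7 = 0, so 1036 days after a Monday is Monday + 0 = Monday.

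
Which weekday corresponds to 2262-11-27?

Doomsday rule: the anchor day for the 2200s is Friday. For year 62: 62÷12 = 5 r 2, and 2÷4 = 0, so 5+2+0 = 7.
Friday + 7 ≡ Friday — that's 2262's doomsday.
In November the doomsday date is Nov 7.
Nov 27 is 20 days after Nov 7; 20 mod 7 = 6, so Friday + 6 = Thursday.

Thursday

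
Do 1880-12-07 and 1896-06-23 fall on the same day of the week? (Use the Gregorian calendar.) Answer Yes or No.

Yes

From Dec 7, 1880 to Jun 23, 1896 is 5677 days.
5677 mod 7 = 0, so they are the same weekday.
(Dec 7, 1880 is a Tuesday; Jun 23, 1896 is a Tuesday.)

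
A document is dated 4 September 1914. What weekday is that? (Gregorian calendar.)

Friday

Doomsday rule: the anchor day for the 1900s is Wednesday. For year 14: 14÷12 = 1 r 2, and 2÷4 = 0, so 1+2+0 = 3.
Wednesday + 3 ≡ Saturday — that's 1914's doomsday.
In September the doomsday date is Sep 5.
Sep 4 is 1 day before Sep 5; 1 mod 7 = 1, so Saturday − 1 = Friday.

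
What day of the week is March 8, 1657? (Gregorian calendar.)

Thursday

Doomsday rule: the anchor day for the 1600s is Tuesday. For year 57: 57÷12 = 4 r 9, and 9÷4 = 2, so 4+9+2 = 15.
Tuesday + 15 ≡ Wednesday — that's 1657's doomsday.
In March the doomsday date is Mar 14.
Mar 8 is 6 days before Mar 14; 6 mod 7 = 6, so Wednesday − 6 = Thursday.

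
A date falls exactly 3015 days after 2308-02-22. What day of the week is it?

Thursday

First find the weekday of Feb 22, 2308. Doomsday rule: the anchor day for the 2300s is Wednesday. For year 08: 8÷12 = 0 r 8, and 8÷4 = 2, so 0+8+2 = 10.
Wednesday + 10 ≡ Saturday — that's 2308's doomsday.
In February the doomsday date is Feb 29 (2308 is a leap year (divisible by 4)).
Feb 22 is 7 days before Feb 29; 7 mod 7 = 0, so Saturday − 0 = Saturday.
3015 mod 7 = 5, so 3015 days after a Saturday is Saturday + 5 = Thursday.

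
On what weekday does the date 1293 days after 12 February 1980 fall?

Sunday

First find the weekday of Feb 12, 1980. Doomsday rule: the anchor day for the 1900s is Wednesday. For year 80: 80÷12 = 6 r 8, and 8÷4 = 2, so 6+8+2 = 16.
Wednesday + 16 ≡ Friday — that's 1980's doomsday.
In February the doomsday date is Feb 29 (1980 is a leap year (divisible by 4)).
Feb 12 is 17 days before Feb 29; 17 mod 7 = 3, so Friday − 3 = Tuesday.
1293 mod 7 = 5, so 1293 days after a Tuesday is Tuesday + 5 = Sunday.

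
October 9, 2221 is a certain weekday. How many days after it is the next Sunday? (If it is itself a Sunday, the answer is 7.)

Oct 9, 2221 is a Tuesday.
From Tuesday to the next Sunday is 5 days.

5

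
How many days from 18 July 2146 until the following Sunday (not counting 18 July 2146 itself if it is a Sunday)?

6

Jul 18, 2146 is a Monday.
From Monday to the next Sunday is 6 days.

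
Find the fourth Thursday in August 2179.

August 1, 2179 is a Sunday.
The first Thursday is therefore August 5 (4 days later).
The fourth Thursday is 5 + 3×7 = August 26.

August 26, 2179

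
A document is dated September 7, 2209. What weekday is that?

Thursday

January 1, 2209 is a Sunday.
Jan 1, 2209 → Feb 1, 2209: 31 days (January has 31).
Feb 1, 2209 → Mar 1, 2209: 28 days (February has 28).
Mar 1, 2209 → Apr 1, 2209: 31 days (March has 31).
Apr 1, 2209 → May 1, 2209: 30 days (April has 30).
May 1, 2209 → Jun 1, 2209: 31 days (May has 31).
Jun 1, 2209 → Jul 1, 2209: 30 days (June has 30).
Jul 1, 2209 → Aug 1, 2209: 31 days (July has 31).
Aug 1, 2209 → Sep 1, 2209: 31 days (August has 31).
Sep 1, 2209 → Sep 7, 2209: 6 days.
Total: 249 days.
249 mod 7 = 4, so Sunday + 4 = Thursday.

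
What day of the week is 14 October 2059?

Tuesday

January 1, 2059 is a Wednesday.
Jan 1, 2059 → Feb 1, 2059: 31 days (January has 31).
Feb 1, 2059 → Mar 1, 2059: 28 days (February has 28).
Mar 1, 2059 → Apr 1, 2059: 31 days (March has 31).
Apr 1, 2059 → May 1, 2059: 30 days (April has 30).
May 1, 2059 → Jun 1, 2059: 31 days (May has 31).
Jun 1, 2059 → Jul 1, 2059: 30 days (June has 30).
Jul 1, 2059 → Aug 1, 2059: 31 days (July has 31).
Aug 1, 2059 → Sep 1, 2059: 31 days (August has 31).
Sep 1, 2059 → Oct 1, 2059: 30 days (September has 30).
Oct 1, 2059 → Oct 14, 2059: 13 days.
Total: 286 days.
286 mod 7 = 6, so Wednesday + 6 = Tuesday.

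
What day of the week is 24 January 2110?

Doomsday rule: the anchor day for the 2100s is Sunday. For year 10: 10÷12 = 0 r 10, and 10÷4 = 2, so 0+10+2 = 12.
Sunday + 12 ≡ Friday — that's 2110's doomsday.
In January the doomsday date is Jan 3 (2110 is not a leap year).
Jan 24 is 21 days after Jan 3; 21 mod 7 = 0, so Friday + 0 = Friday.

Friday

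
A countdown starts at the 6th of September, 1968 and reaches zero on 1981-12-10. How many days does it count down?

4843

Sep 6, 1968 → Sep 6, 1969: 365 days.
Sep 6, 1969 → Sep 6, 1970: 365 days.
Sep 6, 1970 → Sep 6, 1971: 365 days.
Sep 6, 1971 → Sep 6, 1972: 366 days (Feb 29, 1972 is in that span).
Sep 6, 1972 → Sep 6, 1973: 365 days.
Sep 6, 1973 → Sep 6, 1974: 365 days.
Sep 6, 1974 → Sep 6, 1975: 365 days.
Sep 6, 1975 → Sep 6, 1976: 366 days (Feb 29, 1976 is in that span).
Sep 6, 1976 → Sep 6, 1977: 365 days.
Sep 6, 1977 → Sep 6, 1978: 365 days.
Sep 6, 1978 → Sep 6, 1979: 365 days.
Sep 6, 1979 → Sep 6, 1980: 366 days (Feb 29, 1980 is in that span).
Sep 6, 1980 → Sep 6, 1981: 365 days.
Sep 6, 1981 → Oct 6, 1981: 30 days (September has 30).
Oct 6, 1981 → Nov 6, 1981: 31 days (October has 31).
Nov 6, 1981 → Dec 6, 1981: 30 days (November has 30).
Dec 6, 1981 → Dec 10, 1981: 4 days.
Total: 4843 days.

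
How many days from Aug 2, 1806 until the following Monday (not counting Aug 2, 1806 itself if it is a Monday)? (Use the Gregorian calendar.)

Aug 2, 1806 is a Saturday.
From Saturday to the next Monday is 2 days.

2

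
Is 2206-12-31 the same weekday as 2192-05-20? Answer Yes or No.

From May 20, 2192 to Dec 31, 2206 is 5337 days.
5337 mod 7 = 3, so they are different weekdays.
(May 20, 2192 is a Sunday; Dec 31, 2206 is a Wednesday.)

No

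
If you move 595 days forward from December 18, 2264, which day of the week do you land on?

Sunday

First find the weekday of Dec 18, 2264. Doomsday rule: the anchor day for the 2200s is Friday. For year 64: 64÷12 = 5 r 4, and 4÷4 = 1, so 5+4+1 = 10.
Friday + 10 ≡ Monday — that's 2264's doomsday.
In December the doomsday date is Dec 12.
Dec 18 is 6 days after Dec 12; 6 mod 7 = 6, so Monday + 6 = Sunday.
595 mod 7 = 0, so 595 days after a Sunday is Sunday + 0 = Sunday.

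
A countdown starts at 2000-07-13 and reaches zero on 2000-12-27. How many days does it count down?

Jul 13, 2000 → Aug 13, 2000: 31 days (July has 31).
Aug 13, 2000 → Sep 13, 2000: 31 days (August has 31).
Sep 13, 2000 → Oct 13, 2000: 30 days (September has 30).
Oct 13, 2000 → Nov 13, 2000: 31 days (October has 31).
Nov 13, 2000 → Dec 13, 2000: 30 days (November has 30).
Dec 13, 2000 → Dec 27, 2000: 14 days.
Total: 167 days.

167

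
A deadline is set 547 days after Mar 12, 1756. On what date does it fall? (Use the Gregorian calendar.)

September 10, 1757

+365 (one year) → Mar 12, 1757 (182 left).
Mar has 31 days: +20 → Apr 1, 1757 (162 left).
Apr has 30 days: +30 → May 1, 1757 (132 left).
May has 31 days: +31 → Jun 1, 1757 (101 left).
Jun has 30 days: +30 → Jul 1, 1757 (71 left).
Jul has 31 days: +31 → Aug 1, 1757 (40 left).
Aug has 31 days: +31 → Sep 1, 1757 (9 left).
+9 → Sep 10, 1757.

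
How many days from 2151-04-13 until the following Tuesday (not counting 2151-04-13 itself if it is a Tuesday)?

Apr 13, 2151 is a Tuesday.
From Tuesday to the next Tuesday is 7 days.

7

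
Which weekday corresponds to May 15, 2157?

Doomsday rule: the anchor day for the 2100s is Sunday. For year 57: 57÷12 = 4 r 9, and 9÷4 = 2, so 4+9+2 = 15.
Sunday + 15 ≡ Monday — that's 2157's doomsday.
In May the doomsday date is May 9.
May 15 is 6 days after May 9; 6 mod 7 = 6, so Monday + 6 = Sunday.

Sunday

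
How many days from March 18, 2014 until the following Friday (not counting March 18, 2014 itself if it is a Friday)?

3

Mar 18, 2014 is a Tuesday.
From Tuesday to the next Friday is 3 days.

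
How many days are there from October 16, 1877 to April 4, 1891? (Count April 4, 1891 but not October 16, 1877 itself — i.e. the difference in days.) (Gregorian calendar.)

4918

Oct 16, 1877 → Oct 16, 1878: 365 days.
Oct 16, 1878 → Oct 16, 1879: 365 days.
Oct 16, 1879 → Oct 16, 1880: 366 days (Feb 29, 1880 is in that span).
Oct 16, 1880 → Oct 16, 1881: 365 days.
Oct 16, 1881 → Oct 16, 1882: 365 days.
Oct 16, 1882 → Oct 16, 1883: 365 days.
Oct 16, 1883 → Oct 16, 1884: 366 days (Feb 29, 1884 is in that span).
Oct 16, 1884 → Oct 16, 1885: 365 days.
Oct 16, 1885 → Oct 16, 1886: 365 days.
Oct 16, 1886 → Oct 16, 1887: 365 days.
Oct 16, 1887 → Oct 16, 1888: 366 days (Feb 29, 1888 is in that span).
Oct 16, 1888 → Oct 16, 1889: 365 days.
Oct 16, 1889 → Oct 16, 1890: 365 days.
Oct 16, 1890 → Nov 16, 1890: 31 days (October has 31).
Nov 16, 1890 → Dec 16, 1890: 30 days (November has 30).
Dec 16, 1890 → Jan 16, 1891: 31 days (December has 31).
Jan 16, 1891 → Feb 16, 1891: 31 days (January has 31).
Feb 16, 1891 → Mar 16, 1891: 28 days (February has 28).
Mar 16, 1891 → Apr 4, 1891: 19 days.
Total: 4918 days.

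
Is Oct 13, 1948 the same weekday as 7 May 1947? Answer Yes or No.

Yes

From May 7, 1947 to Oct 13, 1948 is 525 days.
525 mod 7 = 0, so they are the same weekday.
(May 7, 1947 is a Wednesday; Oct 13, 1948 is a Wednesday.)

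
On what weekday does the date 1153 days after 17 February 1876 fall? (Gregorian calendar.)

Tuesday

Feb 17, 1876 is a Thursday.
1153 mod 7 = 5, so 1153 days after a Thursday is Thursday + 5 = Tuesday.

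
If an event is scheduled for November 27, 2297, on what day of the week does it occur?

Doomsday rule: the anchor day for the 2200s is Friday. For year 97: 97÷12 = 8 r 1, and 1÷4 = 0, so 8+1+0 = 9.
Friday + 9 ≡ Sunday — that's 2297's doomsday.
In November the doomsday date is Nov 7.
Nov 27 is 20 days after Nov 7; 20 mod 7 = 6, so Sunday + 6 = Saturday.

Saturday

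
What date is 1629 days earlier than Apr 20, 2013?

November 3, 2008

−365 (one year) → Apr 20, 2012 (1264 left).
−366 (one year; includes Feb 29, 2012) → Apr 20, 2011 (898 left).
−365 (one year) → Apr 20, 2010 (533 left).
−365 (one year) → Apr 20, 2009 (168 left).
−20 → Mar 31, 2009 (end of Mar, 31 days; 148 left).
−31 → Feb 28, 2009 (end of Feb, 28 days; 117 left).
−28 → Jan 31, 2009 (end of Jan, 31 days; 89 left).
−31 → Dec 31, 2008 (end of Dec, 31 days; 58 left).
−31 → Nov 30, 2008 (end of Nov, 30 days; 27 left).
−27 → Nov 3, 2008.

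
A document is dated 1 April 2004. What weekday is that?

Doomsday rule: the anchor day for the 2000s is Tuesday. For year 04: 4÷12 = 0 r 4, and 4÷4 = 1, so 0+4+1 = 5.
Tuesday + 5 ≡ Sunday — that's 2004's doomsday.
In April the doomsday date is Apr 4.
Apr 1 is 3 days before Apr 4; 3 mod 7 = 3, so Sunday − 3 = Thursday.

Thursday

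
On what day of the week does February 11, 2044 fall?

January 1, 2044 is a Friday.
Jan 1, 2044 → Feb 1, 2044: 31 days (January has 31).
Feb 1, 2044 → Feb 11, 2044: 10 days.
Total: 41 days.
41 mod 7 = 6, so Friday + 6 = Thursday.

Thursday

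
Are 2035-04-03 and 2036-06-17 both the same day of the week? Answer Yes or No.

Yes

From Apr 3, 2035 to Jun 17, 2036 is 441 days.
441 mod 7 = 0, so they are the same weekday.
(Apr 3, 2035 is a Tuesday; Jun 17, 2036 is a Tuesday.)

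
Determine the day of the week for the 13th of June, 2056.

Tuesday

Doomsday rule: the anchor day for the 2000s is Tuesday. For year 56: 56÷12 = 4 r 8, and 8÷4 = 2, so 4+8+2 = 14.
Tuesday + 14 ≡ Tuesday — that's 2056's doomsday.
In June the doomsday date is Jun 6.
Jun 13 is 7 days after Jun 6; 7 mod 7 = 0, so Tuesday + 0 = Tuesday.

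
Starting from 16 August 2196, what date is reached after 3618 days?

+365 (one year) → Aug 16, 2197 (3253 left).
+365 (one year) → Aug 16, 2198 (2888 left).
+365 (one year) → Aug 16, 2199 (2523 left).
+365 (one year) → Aug 16, 2200 (2158 left).
+365 (one year) → Aug 16, 2201 (1793 left).
+365 (one year) → Aug 16, 2202 (1428 left).
+365 (one year) → Aug 16, 2203 (1063 left).
+366 (one year; includes Feb 29, 2204) → Aug 16, 2204 (697 left).
+365 (one year) → Aug 16, 2205 (332 left).
Aug has 31 days: +16 → Sep 1, 2205 (316 left).
Sep has 30 days: +30 → Oct 1, 2205 (286 left).
Oct has 31 days: +31 → Nov 1, 2205 (255 left).
Nov has 30 days: +30 → Dec 1, 2205 (225 left).
Dec has 31 days: +31 → Jan 1, 2206 (194 left).
Jan has 31 days: +31 → Feb 1, 2206 (163 left).
Feb has 28 days: +28 → Mar 1, 2206 (135 left).
Mar has 31 days: +31 → Apr 1, 2206 (104 left).
Apr has 30 days: +30 → May 1, 2206 (74 left).
May has 31 days: +31 → Jun 1, 2206 (43 left).
Jun has 30 days: +30 → Jul 1, 2206 (13 left).
+13 → Jul 14, 2206.

July 14, 2206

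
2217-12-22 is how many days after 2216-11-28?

389

Nov 28, 2216 → Dec 28, 2216: 30 days (November has 30).
Dec 28, 2216 → Jan 28, 2217: 31 days (December has 31).
Jan 28, 2217 → Feb 28, 2217: 31 days (January has 31).
Feb 28, 2217 → Mar 28, 2217: 28 days (February has 28).
Mar 28, 2217 → Apr 28, 2217: 31 days (March has 31).
Apr 28, 2217 → May 28, 2217: 30 days (April has 30).
May 28, 2217 → Jun 28, 2217: 31 days (May has 31).
Jun 28, 2217 → Jul 28, 2217: 30 days (June has 30).
Jul 28, 2217 → Aug 28, 2217: 31 days (July has 31).
Aug 28, 2217 → Sep 28, 2217: 31 days (August has 31).
Sep 28, 2217 → Oct 28, 2217: 30 days (September has 30).
Oct 28, 2217 → Nov 28, 2217: 31 days (October has 31).
Nov 28, 2217 → Dec 22, 2217: 24 days.
Total: 389 days.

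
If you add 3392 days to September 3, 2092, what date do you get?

+365 (one year) → Sep 3, 2093 (3027 left).
+365 (one year) → Sep 3, 2094 (2662 left).
+365 (one year) → Sep 3, 2095 (2297 left).
+366 (one year; includes Feb 29, 2096) → Sep 3, 2096 (1931 left).
+365 (one year) → Sep 3, 2097 (1566 left).
+365 (one year) → Sep 3, 2098 (1201 left).
+365 (one year) → Sep 3, 2099 (836 left).
+365 (one year) → Sep 3, 2100 (471 left).
+365 (one year) → Sep 3, 2101 (106 left).
Sep has 30 days: +28 → Oct 1, 2101 (78 left).
Oct has 31 days: +31 → Nov 1, 2101 (47 left).
Nov has 30 days: +30 → Dec 1, 2101 (17 left).
+17 → Dec 18, 2101.

December 18, 2101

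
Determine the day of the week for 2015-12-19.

Saturday

Doomsday rule: the anchor day for the 2000s is Tuesday. For year 15: 15÷12 = 1 r 3, and 3÷4 = 0, so 1+3+0 = 4.
Tuesday + 4 ≡ Saturday — that's 2015's doomsday.
In December the doomsday date is Dec 12.
Dec 19 is 7 days after Dec 12; 7 mod 7 = 0, so Saturday + 0 = Saturday.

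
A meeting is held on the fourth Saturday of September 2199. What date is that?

September 1, 2199 is a Sunday.
The first Saturday is therefore September 7 (6 days later).
The fourth Saturday is 7 + 3×7 = September 28.

September 28, 2199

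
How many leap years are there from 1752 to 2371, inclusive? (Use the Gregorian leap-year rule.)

150

Multiples of 4 in [1752,2371]: 155.
Of those, multiples of 100: 6 (not leap unless ÷400).
Multiples of 400: 1.
Leap years = 155 − 6 + 1 = 150.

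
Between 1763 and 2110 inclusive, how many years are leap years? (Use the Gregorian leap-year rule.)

Multiples of 4 in [1763,2110]: 87.
Of those, multiples of 100: 4 (not leap unless ÷400).
Multiples of 400: 1.
Leap years = 87 − 4 + 1 = 84.

84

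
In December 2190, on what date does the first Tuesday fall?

December 7, 2190

December 1, 2190 is a Wednesday.
The first Tuesday is therefore December 7 (6 days later).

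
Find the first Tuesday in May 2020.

May 1, 2020 is a Friday.
The first Tuesday is therefore May 5 (4 days later).

May 5, 2020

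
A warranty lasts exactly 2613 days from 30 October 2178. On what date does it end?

+365 (one year) → Oct 30, 2179 (2248 left).
+366 (one year; includes Feb 29, 2180) → Oct 30, 2180 (1882 left).
+365 (one year) → Oct 30, 2181 (1517 left).
+365 (one year) → Oct 30, 2182 (1152 left).
+365 (one year) → Oct 30, 2183 (787 left).
+366 (one year; includes Feb 29, 2184) → Oct 30, 2184 (421 left).
+365 (one year) → Oct 30, 2185 (56 left).
Oct has 31 days: +2 → Nov 1, 2185 (54 left).
Nov has 30 days: +30 → Dec 1, 2185 (24 left).
+24 → Dec 25, 2185.

December 25, 2185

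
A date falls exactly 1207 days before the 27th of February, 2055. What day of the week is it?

Feb 27, 2055 is a Saturday.
1207 mod 7 = 3, so 1207 days before a Saturday is Saturday − 3 = Wednesday.

Wednesday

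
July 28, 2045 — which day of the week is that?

Friday

January 1, 2045 is a Sunday.
Jan 1, 2045 → Feb 1, 2045: 31 days (January has 31).
Feb 1, 2045 → Mar 1, 2045: 28 days (February has 28).
Mar 1, 2045 → Apr 1, 2045: 31 days (March has 31).
Apr 1, 2045 → May 1, 2045: 30 days (April has 30).
May 1, 2045 → Jun 1, 2045: 31 days (May has 31).
Jun 1, 2045 → Jul 1, 2045: 30 days (June has 30).
Jul 1, 2045 → Jul 28, 2045: 27 days.
Total: 208 days.
208 mod 7 = 5, so Sunday + 5 = Friday.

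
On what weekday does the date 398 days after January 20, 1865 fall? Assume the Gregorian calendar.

First find the weekday of Jan 20, 1865. Doomsday rule: the anchor day for the 1800s is Friday. For year 65: 65÷12 = 5 r 5, and 5÷4 = 1, so 5+5+1 = 11.
Friday + 11 ≡ Tuesday — that's 1865's doomsday.
In January the doomsday date is Jan 3 (1865 is not a leap year).
Jan 20 is 17 days after Jan 3; 17 mod 7 = 3, so Tuesday + 3 = Friday.
398 mod 7 = 6, so 398 days after a Friday is Friday + 6 = Thursday.

Thursday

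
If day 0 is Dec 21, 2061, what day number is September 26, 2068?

Dec 21, 2061 → Dec 21, 2062: 365 days.
Dec 21, 2062 → Dec 21, 2063: 365 days.
Dec 21, 2063 → Dec 21, 2064: 366 days (Feb 29, 2064 is in that span).
Dec 21, 2064 → Dec 21, 2065: 365 days.
Dec 21, 2065 → Dec 21, 2066: 365 days.
Dec 21, 2066 → Dec 21, 2067: 365 days.
Dec 21, 2067 → Jan 21, 2068: 31 days (December has 31).
Jan 21, 2068 → Feb 21, 2068: 31 days (January has 31).
Feb 21, 2068 → Mar 21, 2068: 29 days (February has 29).
Mar 21, 2068 → Apr 21, 2068: 31 days (March has 31).
Apr 21, 2068 → May 21, 2068: 30 days (April has 30).
May 21, 2068 → Jun 21, 2068: 31 days (May has 31).
Jun 21, 2068 → Jul 21, 2068: 30 days (June has 30).
Jul 21, 2068 → Aug 21, 2068: 31 days (July has 31).
Aug 21, 2068 → Sep 21, 2068: 31 days (August has 31).
Sep 21, 2068 → Sep 26, 2068: 5 days.
Total: 2471 days.

2471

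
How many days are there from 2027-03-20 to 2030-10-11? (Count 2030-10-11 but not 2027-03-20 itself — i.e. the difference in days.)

Mar 20, 2027 → Mar 20, 2028: 366 days (Feb 29, 2028 is in that span).
Mar 20, 2028 → Mar 20, 2029: 365 days.
Mar 20, 2029 → Mar 20, 2030: 365 days.
Mar 20, 2030 → Apr 20, 2030: 31 days (March has 31).
Apr 20, 2030 → May 20, 2030: 30 days (April has 30).
May 20, 2030 → Jun 20, 2030: 31 days (May has 31).
Jun 20, 2030 → Jul 20, 2030: 30 days (June has 30).
Jul 20, 2030 → Aug 20, 2030: 31 days (July has 31).
Aug 20, 2030 → Sep 20, 2030: 31 days (August has 31).
Sep 20, 2030 → Oct 11, 2030: 21 days.
Total: 1301 days.

1301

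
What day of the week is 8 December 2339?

Friday

Doomsday rule: the anchor day for the 2300s is Wednesday. For year 39: 39÷12 = 3 r 3, and 3÷4 = 0, so 3+3+0 = 6.
Wednesday + 6 ≡ Tuesday — that's 2339's doomsday.
In December the doomsday date is Dec 12.
Dec 8 is 4 days before Dec 12; 4 mod 7 = 4, so Tuesday − 4 = Friday.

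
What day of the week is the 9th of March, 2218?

Monday

Doomsday rule: the anchor day for the 2200s is Friday. For year 18: 18÷12 = 1 r 6, and 6÷4 = 1, so 1+6+1 = 8.
Friday + 8 ≡ Saturday — that's 2218's doomsday.
In March the doomsday date is Mar 14.
Mar 9 is 5 days before Mar 14; 5 mod 7 = 5, so Saturday − 5 = Monday.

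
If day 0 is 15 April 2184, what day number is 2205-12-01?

7899

Apr 15, 2184 → Apr 15, 2185: 365 days.
Apr 15, 2185 → Apr 15, 2186: 365 days.
Apr 15, 2186 → Apr 15, 2187: 365 days.
Apr 15, 2187 → Apr 15, 2188: 366 days (Feb 29, 2188 is in that span).
Apr 15, 2188 → Apr 15, 2189: 365 days.
Apr 15, 2189 → Apr 15, 2190: 365 days.
Apr 15, 2190 → Apr 15, 2191: 365 days.
Apr 15, 2191 → Apr 15, 2192: 366 days (Feb 29, 2192 is in that span).
Apr 15, 2192 → Apr 15, 2193: 365 days.
Apr 15, 2193 → Apr 15, 2194: 365 days.
Apr 15, 2194 → Apr 15, 2195: 365 days.
Apr 15, 2195 → Apr 15, 2196: 366 days (Feb 29, 2196 is in that span).
Apr 15, 2196 → Apr 15, 2197: 365 days.
Apr 15, 2197 → Apr 15, 2198: 365 days.
Apr 15, 2198 → Apr 15, 2199: 365 days.
Apr 15, 2199 → Apr 15, 2200: 365 days.
Apr 15, 2200 → Apr 15, 2201: 365 days.
Apr 15, 2201 → Apr 15, 2202: 365 days.
Apr 15, 2202 → Apr 15, 2203: 365 days.
Apr 15, 2203 → Apr 15, 2204: 366 days (Feb 29, 2204 is in that span).
Apr 15, 2204 → Apr 15, 2205: 365 days.
Apr 15, 2205 → May 15, 2205: 30 days (April has 30).
May 15, 2205 → Jun 15, 2205: 31 days (May has 31).
Jun 15, 2205 → Jul 15, 2205: 30 days (June has 30).
Jul 15, 2205 → Aug 15, 2205: 31 days (July has 31).
Aug 15, 2205 → Sep 15, 2205: 31 days (August has 31).
Sep 15, 2205 → Oct 15, 2205: 30 days (September has 30).
Oct 15, 2205 → Nov 15, 2205: 31 days (October has 31).
Nov 15, 2205 → Dec 1, 2205: 16 days.
Total: 7899 days.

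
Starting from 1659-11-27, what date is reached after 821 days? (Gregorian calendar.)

+366 (one year; includes Feb 29, 1660) → Nov 27, 1660 (455 left).
+365 (one year) → Nov 27, 1661 (90 left).
Nov has 30 days: +4 → Dec 1, 1661 (86 left).
Dec has 31 days: +31 → Jan 1, 1662 (55 left).
Jan has 31 days: +31 → Feb 1, 1662 (24 left).
+24 → Feb 25, 1662.

February 25, 1662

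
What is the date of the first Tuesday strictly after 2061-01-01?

January 4, 2061

Jan 1, 2061 is a Saturday.
From Saturday to the next Tuesday is 3 days.
Jan 1, 2061 + 3 = Jan 4, 2061.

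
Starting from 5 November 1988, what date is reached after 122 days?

Nov has 30 days: +26 → Dec 1, 1988 (96 left).
Dec has 31 days: +31 → Jan 1, 1989 (65 left).
Jan has 31 days: +31 → Feb 1, 1989 (34 left).
Feb has 28 days: +28 → Mar 1, 1989 (6 left).
+6 → Mar 7, 1989.

March 7, 1989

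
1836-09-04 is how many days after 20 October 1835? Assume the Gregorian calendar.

320

Oct 20, 1835 → Nov 20, 1835: 31 days (October has 31).
Nov 20, 1835 → Dec 20, 1835: 30 days (November has 30).
Dec 20, 1835 → Jan 20, 1836: 31 days (December has 31).
Jan 20, 1836 → Feb 20, 1836: 31 days (January has 31).
Feb 20, 1836 → Mar 20, 1836: 29 days (February has 29).
Mar 20, 1836 → Apr 20, 1836: 31 days (March has 31).
Apr 20, 1836 → May 20, 1836: 30 days (April has 30).
May 20, 1836 → Jun 20, 1836: 31 days (May has 31).
Jun 20, 1836 → Jul 20, 1836: 30 days (June has 30).
Jul 20, 1836 → Aug 20, 1836: 31 days (July has 31).
Aug 20, 1836 → Sep 4, 1836: 15 days.
Total: 320 days.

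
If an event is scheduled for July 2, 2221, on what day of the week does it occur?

Doomsday rule: the anchor day for the 2200s is Friday. For year 21: 21÷12 = 1 r 9, and 9÷4 = 2, so 1+9+2 = 12.
Friday + 12 ≡ Wednesday — that's 2221's doomsday.
In July the doomsday date is Jul 11.
Jul 2 is 9 days before Jul 11; 9 mod 7 = 2, so Wednesday − 2 = Monday.

Monday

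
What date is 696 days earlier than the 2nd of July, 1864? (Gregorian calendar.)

−366 (one year; includes Feb 29, 1864) → Jul 2, 1863 (330 left).
−2 → Jun 30, 1863 (end of Jun, 30 days; 328 left).
−30 → May 31, 1863 (end of May, 31 days; 298 left).
−31 → Apr 30, 1863 (end of Apr, 30 days; 267 left).
−30 → Mar 31, 1863 (end of Mar, 31 days; 237 left).
−31 → Feb 28, 1863 (end of Feb, 28 days; 206 left).
−28 → Jan 31, 1863 (end of Jan, 31 days; 178 left).
−31 → Dec 31, 1862 (end of Dec, 31 days; 147 left).
−31 → Nov 30, 1862 (end of Nov, 30 days; 116 left).
−30 → Oct 31, 1862 (end of Oct, 31 days; 86 left).
−31 → Sep 30, 1862 (end of Sep, 30 days; 55 left).
−30 → Aug 31, 1862 (end of Aug, 31 days; 25 left).
−25 → Aug 6, 1862.

August 6, 1862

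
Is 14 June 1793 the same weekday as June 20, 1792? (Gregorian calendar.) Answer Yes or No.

From Jun 20, 1792 to Jun 14, 1793 is 359 days.
359 mod 7 = 2, so they are different weekdays.
(Jun 20, 1792 is a Wednesday; Jun 14, 1793 is a Friday.)

No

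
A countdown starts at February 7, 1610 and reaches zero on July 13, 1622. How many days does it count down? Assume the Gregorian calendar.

Feb 7, 1610 → Feb 7, 1611: 365 days.
Feb 7, 1611 → Feb 7, 1612: 365 days.
Feb 7, 1612 → Feb 7, 1613: 366 days (Feb 29, 1612 is in that span).
Feb 7, 1613 → Feb 7, 1614: 365 days.
Feb 7, 1614 → Feb 7, 1615: 365 days.
Feb 7, 1615 → Feb 7, 1616: 365 days.
Feb 7, 1616 → Feb 7, 1617: 366 days (Feb 29, 1616 is in that span).
Feb 7, 1617 → Feb 7, 1618: 365 days.
Feb 7, 1618 → Feb 7, 1619: 365 days.
Feb 7, 1619 → Feb 7, 1620: 365 days.
Feb 7, 1620 → Feb 7, 1621: 366 days (Feb 29, 1620 is in that span).
Feb 7, 1621 → Feb 7, 1622: 365 days.
Feb 7, 1622 → Mar 7, 1622: 28 days (February has 28).
Mar 7, 1622 → Apr 7, 1622: 31 days (March has 31).
Apr 7, 1622 → May 7, 1622: 30 days (April has 30).
May 7, 1622 → Jun 7, 1622: 31 days (May has 31).
Jun 7, 1622 → Jul 7, 1622: 30 days (June has 30).
Jul 7, 1622 → Jul 13, 1622: 6 days.
Total: 4539 days.

4539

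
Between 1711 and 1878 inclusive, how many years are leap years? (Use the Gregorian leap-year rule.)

41

Multiples of 4 in [1711,1878]: 42.
Of those, multiples of 100: 1 (not leap unless ÷400).
Multiples of 400: 0.
Leap years = 42 − 1 + 0 = 41.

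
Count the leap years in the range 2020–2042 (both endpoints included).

Multiples of 4 in [2020,2042]: 6.
Of those, multiples of 100: 0 (not leap unless ÷400).
Multiples of 400: 0.
Leap years = 6 − 0 + 0 = 6.

6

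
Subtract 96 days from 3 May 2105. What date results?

−3 → Apr 30, 2105 (end of Apr, 30 days; 93 left).
−30 → Mar 31, 2105 (end of Mar, 31 days; 63 left).
−31 → Feb 28, 2105 (end of Feb, 28 days; 32 left).
−28 → Jan 31, 2105 (end of Jan, 31 days; 4 left).
−4 → Jan 27, 2105.

January 27, 2105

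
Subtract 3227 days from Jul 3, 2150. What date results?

−365 (one year) → Jul 3, 2149 (2862 left).
−365 (one year) → Jul 3, 2148 (2497 left).
−366 (one year; includes Feb 29, 2148) → Jul 3, 2147 (2131 left).
−365 (one year) → Jul 3, 2146 (1766 left).
−365 (one year) → Jul 3, 2145 (1401 left).
−365 (one year) → Jul 3, 2144 (1036 left).
−366 (one year; includes Feb 29, 2144) → Jul 3, 2143 (670 left).
−365 (one year) → Jul 3, 2142 (305 left).
−3 → Jun 30, 2142 (end of Jun, 30 days; 302 left).
−30 → May 31, 2142 (end of May, 31 days; 272 left).
−31 → Apr 30, 2142 (end of Apr, 30 days; 241 left).
−30 → Mar 31, 2142 (end of Mar, 31 days; 211 left).
−31 → Feb 28, 2142 (end of Feb, 28 days; 180 left).
−28 → Jan 31, 2142 (end of Jan, 31 days; 152 left).
−31 → Dec 31, 2141 (end of Dec, 31 days; 121 left).
−31 → Nov 30, 2141 (end of Nov, 30 days; 90 left).
−30 → Oct 31, 2141 (end of Oct, 31 days; 60 left).
−31 → Sep 30, 2141 (end of Sep, 30 days; 29 left).
−29 → Sep 1, 2141.

September 1, 2141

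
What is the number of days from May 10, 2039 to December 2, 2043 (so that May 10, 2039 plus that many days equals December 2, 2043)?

1667

May 10, 2039 → May 10, 2040: 366 days (Feb 29, 2040 is in that span).
May 10, 2040 → May 10, 2041: 365 days.
May 10, 2041 → May 10, 2042: 365 days.
May 10, 2042 → May 10, 2043: 365 days.
May 10, 2043 → Jun 10, 2043: 31 days (May has 31).
Jun 10, 2043 → Jul 10, 2043: 30 days (June has 30).
Jul 10, 2043 → Aug 10, 2043: 31 days (July has 31).
Aug 10, 2043 → Sep 10, 2043: 31 days (August has 31).
Sep 10, 2043 → Oct 10, 2043: 30 days (September has 30).
Oct 10, 2043 → Nov 10, 2043: 31 days (October has 31).
Nov 10, 2043 → Dec 2, 2043: 22 days.
Total: 1667 days.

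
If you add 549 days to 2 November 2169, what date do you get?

May 5, 2171

+365 (one year) → Nov 2, 2170 (184 left).
Nov has 30 days: +29 → Dec 1, 2170 (155 left).
Dec has 31 days: +31 → Jan 1, 2171 (124 left).
Jan has 31 days: +31 → Feb 1, 2171 (93 left).
Feb has 28 days: +28 → Mar 1, 2171 (65 left).
Mar has 31 days: +31 → Apr 1, 2171 (34 left).
Apr has 30 days: +30 → May 1, 2171 (4 left).
+4 → May 5, 2171.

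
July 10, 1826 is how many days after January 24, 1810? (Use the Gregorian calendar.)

6011

Jan 24, 1810 → Jan 24, 1811: 365 days.
Jan 24, 1811 → Jan 24, 1812: 365 days.
Jan 24, 1812 → Jan 24, 1813: 366 days (Feb 29, 1812 is in that span).
Jan 24, 1813 → Jan 24, 1814: 365 days.
Jan 24, 1814 → Jan 24, 1815: 365 days.
Jan 24, 1815 → Jan 24, 1816: 365 days.
Jan 24, 1816 → Jan 24, 1817: 366 days (Feb 29, 1816 is in that span).
Jan 24, 1817 → Jan 24, 1818: 365 days.
Jan 24, 1818 → Jan 24, 1819: 365 days.
Jan 24, 1819 → Jan 24, 1820: 365 days.
Jan 24, 1820 → Jan 24, 1821: 366 days (Feb 29, 1820 is in that span).
Jan 24, 1821 → Jan 24, 1822: 365 days.
Jan 24, 1822 → Jan 24, 1823: 365 days.
Jan 24, 1823 → Jan 24, 1824: 365 days.
Jan 24, 1824 → Jan 24, 1825: 366 days (Feb 29, 1824 is in that span).
Jan 24, 1825 → Jan 24, 1826: 365 days.
Jan 24, 1826 → Feb 24, 1826: 31 days (January has 31).
Feb 24, 1826 → Mar 24, 1826: 28 days (February has 28).
Mar 24, 1826 → Apr 24, 1826: 31 days (March has 31).
Apr 24, 1826 → May 24, 1826: 30 days (April has 30).
May 24, 1826 → Jun 24, 1826: 31 days (May has 31).
Jun 24, 1826 → Jul 10, 1826: 16 days.
Total: 6011 days.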